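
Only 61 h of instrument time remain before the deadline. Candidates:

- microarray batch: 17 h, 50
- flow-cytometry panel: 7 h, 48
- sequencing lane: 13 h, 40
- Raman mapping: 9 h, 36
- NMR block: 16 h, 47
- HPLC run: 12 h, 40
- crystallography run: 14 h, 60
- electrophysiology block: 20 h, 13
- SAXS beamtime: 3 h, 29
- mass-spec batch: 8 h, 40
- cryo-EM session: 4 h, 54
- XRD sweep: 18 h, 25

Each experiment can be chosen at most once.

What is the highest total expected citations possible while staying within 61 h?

314

Density check — cryo-EM session 13.50, SAXS beamtime 9.67, flow-cytometry panel 6.86, mass-spec batch 5.00 are the best per h.
The ratio heuristic lands on flow-cytometry panel + Raman mapping + HPLC run + crystallography run + SAXS beamtime + mass-spec batch + cryo-EM session (307) but leaves 4 h idle.
Replace HPLC run with NMR block: the trade gains 7 net, giving 314 at 61 h.
The closest alternative, flow-cytometry panel + sequencing lane + HPLC run + crystallography run + SAXS beamtime + mass-spec batch + cryo-EM session, reaches only 311.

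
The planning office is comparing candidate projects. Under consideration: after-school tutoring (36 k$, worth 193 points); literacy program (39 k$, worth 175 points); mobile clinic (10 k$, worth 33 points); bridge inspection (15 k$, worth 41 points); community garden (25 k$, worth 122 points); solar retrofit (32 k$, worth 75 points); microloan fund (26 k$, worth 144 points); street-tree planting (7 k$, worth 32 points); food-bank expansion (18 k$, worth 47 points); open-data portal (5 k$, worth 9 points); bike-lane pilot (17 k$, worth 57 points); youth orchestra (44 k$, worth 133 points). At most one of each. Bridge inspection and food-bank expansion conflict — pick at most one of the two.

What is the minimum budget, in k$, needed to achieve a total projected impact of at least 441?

Look for the lowest-budget combination reaching 441.
after-school tutoring + community garden + microloan fund: 459 projected impact at 87 k$.
No combination under 87 k$ hits 441.

87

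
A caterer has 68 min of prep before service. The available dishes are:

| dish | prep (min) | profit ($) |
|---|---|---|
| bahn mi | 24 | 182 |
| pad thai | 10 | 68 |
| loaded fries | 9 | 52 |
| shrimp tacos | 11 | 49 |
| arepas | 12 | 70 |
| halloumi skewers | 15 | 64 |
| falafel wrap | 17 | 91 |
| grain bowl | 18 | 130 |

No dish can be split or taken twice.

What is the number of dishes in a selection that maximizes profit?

Optimal total is 455.
For example bahn mi + loaded fries + falafel wrap + grain bowl achieves it, using 68 min.
All optima have 4 dishes.

4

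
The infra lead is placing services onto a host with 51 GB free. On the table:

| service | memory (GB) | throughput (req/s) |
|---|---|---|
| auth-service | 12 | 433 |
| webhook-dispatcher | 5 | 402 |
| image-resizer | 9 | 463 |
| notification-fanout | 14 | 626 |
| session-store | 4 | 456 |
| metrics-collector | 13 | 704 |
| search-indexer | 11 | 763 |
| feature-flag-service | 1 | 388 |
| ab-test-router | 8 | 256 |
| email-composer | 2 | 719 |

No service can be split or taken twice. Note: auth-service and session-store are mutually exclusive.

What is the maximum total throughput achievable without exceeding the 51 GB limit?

Filling by ratio: webhook-dispatcher + image-resizer + session-store + metrics-collector + search-indexer + feature-flag-service + email-composer for 3895, with 6 GB left unused.
The 9 GB tied up in image-resizer is better spent on notification-fanout — total rises to 4058 (50 GB).
The spare 1 GB is too small for any remaining service, and no feasible exchange beats 4058.

4058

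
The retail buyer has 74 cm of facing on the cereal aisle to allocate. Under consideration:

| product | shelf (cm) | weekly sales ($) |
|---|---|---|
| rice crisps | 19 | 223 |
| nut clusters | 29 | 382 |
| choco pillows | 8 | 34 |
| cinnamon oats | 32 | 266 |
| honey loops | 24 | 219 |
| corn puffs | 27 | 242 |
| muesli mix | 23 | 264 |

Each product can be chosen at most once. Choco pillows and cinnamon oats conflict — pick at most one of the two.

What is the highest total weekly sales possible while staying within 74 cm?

869

The ratio ordering already packs tightly: rice crisps + nut clusters + muesli mix, 71 cm, 869.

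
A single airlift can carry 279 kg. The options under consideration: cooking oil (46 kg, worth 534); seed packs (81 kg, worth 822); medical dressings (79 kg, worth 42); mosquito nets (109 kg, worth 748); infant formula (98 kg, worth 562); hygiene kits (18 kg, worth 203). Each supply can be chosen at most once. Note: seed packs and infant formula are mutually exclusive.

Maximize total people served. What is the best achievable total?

Ranking by ratio (people served/kg): cooking oil 11.61, hygiene kits 11.28, seed packs 10.15, mosquito nets 6.86.
Best packing: cooking oil + seed packs + mosquito nets + hygiene kits — 254 kg, 2307 total.
That's the maximum — no feasible swap from here does better than 2307.

2307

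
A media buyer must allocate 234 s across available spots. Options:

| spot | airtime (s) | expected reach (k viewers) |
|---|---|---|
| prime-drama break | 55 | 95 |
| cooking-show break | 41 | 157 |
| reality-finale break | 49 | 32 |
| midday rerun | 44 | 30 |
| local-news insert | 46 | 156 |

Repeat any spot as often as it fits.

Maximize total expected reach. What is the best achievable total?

785

5×cooking-show break uses 205 of the 234 s and totals 785.
That's the maximum — no swap from here does better than 785.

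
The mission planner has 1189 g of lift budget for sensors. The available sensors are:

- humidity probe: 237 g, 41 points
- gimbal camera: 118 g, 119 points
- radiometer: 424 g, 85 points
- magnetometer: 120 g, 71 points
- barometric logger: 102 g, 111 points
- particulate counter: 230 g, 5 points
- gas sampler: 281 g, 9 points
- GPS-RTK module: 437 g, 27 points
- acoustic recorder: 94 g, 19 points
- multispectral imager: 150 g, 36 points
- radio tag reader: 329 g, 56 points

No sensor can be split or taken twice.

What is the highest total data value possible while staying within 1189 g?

Ranking by ratio (data value/g): barometric logger 1.09, gimbal camera 1.01, magnetometer 0.59, multispectral imager 0.24.
Greedy by ratio would take gimbal camera + radiometer + magnetometer + barometric logger + acoustic recorder + multispectral imager: 1008 g used, total 441.
Dropping acoustic recorder frees 94 g; slotting in humidity probe (237 g) lifts the total to 463 at 1151 g.

463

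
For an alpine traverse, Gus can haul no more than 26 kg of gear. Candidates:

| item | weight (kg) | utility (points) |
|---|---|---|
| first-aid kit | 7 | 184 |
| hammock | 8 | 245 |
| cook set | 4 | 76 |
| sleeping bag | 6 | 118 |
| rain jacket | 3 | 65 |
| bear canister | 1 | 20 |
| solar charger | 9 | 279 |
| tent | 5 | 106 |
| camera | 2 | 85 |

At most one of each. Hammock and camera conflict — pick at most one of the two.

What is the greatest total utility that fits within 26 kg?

Taking first-aid kit + hammock + bear canister + solar charger: 25 kg used, 728 in utility.
Runner-up first-aid kit + rain jacket + solar charger + tent + camera tops out at 719.

728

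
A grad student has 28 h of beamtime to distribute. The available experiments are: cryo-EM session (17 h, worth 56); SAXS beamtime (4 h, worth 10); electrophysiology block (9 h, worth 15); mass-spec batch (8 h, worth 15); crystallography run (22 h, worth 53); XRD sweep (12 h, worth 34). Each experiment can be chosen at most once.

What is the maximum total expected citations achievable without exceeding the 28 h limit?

71

By expected citations per h: cryo-EM session 3.29, XRD sweep 2.83, SAXS beamtime 2.50, crystallography run 2.41 lead.
The ratio heuristic lands on cryo-EM session + SAXS beamtime (66) but leaves 7 h idle.
Dropping SAXS beamtime frees 4 h; slotting in electrophysiology block (9 h) lifts the total to 71 at 26 h.
An exhaustive check of the 64 subsets confirms 71.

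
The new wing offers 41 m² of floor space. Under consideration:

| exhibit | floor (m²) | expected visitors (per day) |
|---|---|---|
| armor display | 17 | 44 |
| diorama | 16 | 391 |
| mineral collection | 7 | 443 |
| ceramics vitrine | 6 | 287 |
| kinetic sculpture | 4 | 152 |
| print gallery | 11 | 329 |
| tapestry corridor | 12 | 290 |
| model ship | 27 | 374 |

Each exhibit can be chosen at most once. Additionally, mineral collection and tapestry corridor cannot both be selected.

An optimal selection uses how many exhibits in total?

4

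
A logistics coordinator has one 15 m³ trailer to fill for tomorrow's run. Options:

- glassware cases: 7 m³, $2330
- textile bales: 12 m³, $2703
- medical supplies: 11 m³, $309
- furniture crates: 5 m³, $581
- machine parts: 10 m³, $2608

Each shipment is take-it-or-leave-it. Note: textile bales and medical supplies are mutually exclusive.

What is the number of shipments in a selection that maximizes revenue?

Optimal total is 3189.
furniture crates + machine parts hits 3189 at 15 m³.
All optima have 2 shipments.

2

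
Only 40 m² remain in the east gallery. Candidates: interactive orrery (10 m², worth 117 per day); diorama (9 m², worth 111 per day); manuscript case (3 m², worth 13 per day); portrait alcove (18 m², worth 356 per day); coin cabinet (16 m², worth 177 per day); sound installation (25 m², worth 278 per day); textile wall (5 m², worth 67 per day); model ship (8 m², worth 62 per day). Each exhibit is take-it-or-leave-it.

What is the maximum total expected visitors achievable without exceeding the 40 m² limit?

600

Density check — portrait alcove 19.78, textile wall 13.40, diorama 12.33, interactive orrery 11.70 are the best per m².
Taking the top-ratio exhibits first gives diorama + portrait alcove + textile wall + model ship for 596 (40 m²).
The 17 m² tied up in diorama and model ship is better spent on coin cabinet — total rises to 600 (39 m²).
That's the maximum — no swap from here does better than 600.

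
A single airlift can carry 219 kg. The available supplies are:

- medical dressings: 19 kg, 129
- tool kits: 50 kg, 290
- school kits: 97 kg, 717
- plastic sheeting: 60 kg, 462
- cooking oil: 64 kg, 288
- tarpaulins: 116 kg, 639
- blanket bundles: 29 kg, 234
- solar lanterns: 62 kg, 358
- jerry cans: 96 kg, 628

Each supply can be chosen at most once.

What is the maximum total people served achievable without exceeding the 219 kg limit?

1542

Ranking by ratio (people served/kg): blanket bundles 8.07, plastic sheeting 7.70, school kits 7.39.
The ratio ordering already packs tightly: medical dressings + school kits + plastic sheeting + blanket bundles, 205 kg, 1542.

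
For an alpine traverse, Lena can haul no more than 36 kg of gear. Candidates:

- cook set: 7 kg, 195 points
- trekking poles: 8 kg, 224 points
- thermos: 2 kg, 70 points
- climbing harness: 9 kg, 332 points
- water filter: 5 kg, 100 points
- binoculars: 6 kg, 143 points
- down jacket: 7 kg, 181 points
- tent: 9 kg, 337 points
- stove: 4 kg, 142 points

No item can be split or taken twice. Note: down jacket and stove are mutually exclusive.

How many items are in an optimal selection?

The maximum utility within 36 kg is 1178.
One optimal bundle: trekking poles + climbing harness + binoculars + tent + stove (36 kg).
All optima have 5 items.

5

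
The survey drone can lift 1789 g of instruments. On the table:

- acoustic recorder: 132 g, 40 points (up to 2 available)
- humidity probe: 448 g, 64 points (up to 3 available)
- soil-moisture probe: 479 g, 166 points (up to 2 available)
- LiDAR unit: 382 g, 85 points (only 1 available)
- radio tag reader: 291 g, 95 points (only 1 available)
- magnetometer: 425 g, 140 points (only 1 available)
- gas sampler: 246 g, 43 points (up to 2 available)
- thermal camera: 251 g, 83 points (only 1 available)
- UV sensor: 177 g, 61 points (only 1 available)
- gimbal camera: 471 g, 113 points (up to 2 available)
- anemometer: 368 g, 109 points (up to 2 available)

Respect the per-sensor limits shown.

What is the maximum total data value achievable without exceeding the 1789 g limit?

595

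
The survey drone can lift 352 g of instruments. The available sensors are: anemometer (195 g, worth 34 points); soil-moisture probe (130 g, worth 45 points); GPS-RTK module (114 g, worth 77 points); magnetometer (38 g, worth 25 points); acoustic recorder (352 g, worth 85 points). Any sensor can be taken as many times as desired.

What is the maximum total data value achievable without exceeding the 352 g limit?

Ranking by ratio (data value/g): GPS-RTK module 0.68, magnetometer 0.66, soil-moisture probe 0.35, acoustic recorder 0.24.
Taking 3×GPS-RTK module: 342 g used, 231 in data value.
Every other selection either busts 352 g or fails to beat 231.

231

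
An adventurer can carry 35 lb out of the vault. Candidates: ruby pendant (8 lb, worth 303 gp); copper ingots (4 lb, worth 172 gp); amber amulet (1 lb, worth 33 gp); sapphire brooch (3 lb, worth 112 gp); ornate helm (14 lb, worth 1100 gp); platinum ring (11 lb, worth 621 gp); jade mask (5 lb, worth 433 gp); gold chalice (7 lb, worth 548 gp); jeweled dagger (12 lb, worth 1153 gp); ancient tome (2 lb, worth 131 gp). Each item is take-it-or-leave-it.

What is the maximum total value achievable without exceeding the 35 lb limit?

2932

Greedy by ratio would take amber amulet + ornate helm + jade mask + jeweled dagger + ancient tome: 34 lb used, total 2850.
The 6 lb tied up in amber amulet and jade mask is better spent on gold chalice — total rises to 2932 (35 lb).
Next best is copper ingots + ornate helm + jade mask + jeweled dagger at 2858 (35 lb) — short by 74.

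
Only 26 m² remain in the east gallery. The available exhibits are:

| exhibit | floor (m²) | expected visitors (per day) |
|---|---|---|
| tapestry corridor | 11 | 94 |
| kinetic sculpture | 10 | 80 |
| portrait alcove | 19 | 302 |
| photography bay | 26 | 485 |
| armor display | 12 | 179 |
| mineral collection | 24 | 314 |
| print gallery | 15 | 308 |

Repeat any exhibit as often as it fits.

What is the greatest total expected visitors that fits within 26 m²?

485

Taking the top-ratio exhibits first gives tapestry corridor + print gallery for 402 (26 m²).
Replace tapestry corridor and print gallery with photography bay: the trade gains 83 net, giving 485 at 26 m².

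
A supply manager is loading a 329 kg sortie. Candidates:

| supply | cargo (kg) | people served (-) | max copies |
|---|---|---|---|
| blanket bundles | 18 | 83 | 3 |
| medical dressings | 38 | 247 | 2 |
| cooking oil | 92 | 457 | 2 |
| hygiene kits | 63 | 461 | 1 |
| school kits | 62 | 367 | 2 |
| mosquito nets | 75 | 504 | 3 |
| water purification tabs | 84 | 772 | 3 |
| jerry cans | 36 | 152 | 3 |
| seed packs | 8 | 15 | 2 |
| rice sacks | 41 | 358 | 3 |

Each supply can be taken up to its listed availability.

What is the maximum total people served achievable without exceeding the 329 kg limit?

2865

By people served per kg: water purification tabs 9.19, rice sacks 8.73, hygiene kits 7.32 lead.
Greedy by ratio would take 2×blanket bundles + 3×water purification tabs + rice sacks: 329 kg used, total 2840.
The 120 kg tied up in 2×blanket bundles and water purification tabs is better spent on medical dressings + 2×rice sacks — total rises to 2865 (329 kg).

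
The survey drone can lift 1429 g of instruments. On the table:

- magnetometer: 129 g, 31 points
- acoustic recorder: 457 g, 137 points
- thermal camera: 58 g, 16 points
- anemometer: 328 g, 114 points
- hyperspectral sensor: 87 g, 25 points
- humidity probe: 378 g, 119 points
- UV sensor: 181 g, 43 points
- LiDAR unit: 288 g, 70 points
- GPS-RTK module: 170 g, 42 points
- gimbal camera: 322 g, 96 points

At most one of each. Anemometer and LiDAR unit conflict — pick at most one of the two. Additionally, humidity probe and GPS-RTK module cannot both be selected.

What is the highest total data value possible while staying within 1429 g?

430

Ranking by ratio (data value/g): anemometer 0.35, humidity probe 0.31, acoustic recorder 0.30.
Greedy by ratio would take acoustic recorder + thermal camera + anemometer + hyperspectral sensor + humidity probe: 1308 g used, total 411.
Replace humidity probe with GPS-RTK module + gimbal camera: the trade gains 19 net, giving 430 at 1422 g.
That's the maximum — no feasible swap from here does better than 430.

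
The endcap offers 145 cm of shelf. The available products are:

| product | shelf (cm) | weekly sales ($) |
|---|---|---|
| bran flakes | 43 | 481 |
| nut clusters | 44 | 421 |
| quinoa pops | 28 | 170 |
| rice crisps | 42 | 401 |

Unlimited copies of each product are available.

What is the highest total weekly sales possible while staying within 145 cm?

Best packing: 3×bran flakes — 129 cm, 1443 total.

1443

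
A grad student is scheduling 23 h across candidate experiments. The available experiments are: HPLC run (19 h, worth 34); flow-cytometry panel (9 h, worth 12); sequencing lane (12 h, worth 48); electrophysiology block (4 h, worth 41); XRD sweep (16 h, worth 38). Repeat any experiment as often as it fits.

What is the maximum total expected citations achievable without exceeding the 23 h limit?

5×electrophysiology block uses 20 of the 23 h and totals 205.
Nothing else within 23 h beats 205.

205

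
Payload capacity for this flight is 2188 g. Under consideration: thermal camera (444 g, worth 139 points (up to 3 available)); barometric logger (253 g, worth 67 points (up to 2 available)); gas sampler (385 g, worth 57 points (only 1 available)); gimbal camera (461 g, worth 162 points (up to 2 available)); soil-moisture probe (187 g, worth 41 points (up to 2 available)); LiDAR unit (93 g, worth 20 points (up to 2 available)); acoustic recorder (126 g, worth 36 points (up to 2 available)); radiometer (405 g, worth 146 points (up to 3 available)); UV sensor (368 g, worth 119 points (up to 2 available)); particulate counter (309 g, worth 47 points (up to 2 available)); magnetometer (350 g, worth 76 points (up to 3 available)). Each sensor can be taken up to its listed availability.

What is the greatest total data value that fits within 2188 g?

2×gimbal camera + 3×radiometer uses 2137 of the 2188 g and totals 762.

762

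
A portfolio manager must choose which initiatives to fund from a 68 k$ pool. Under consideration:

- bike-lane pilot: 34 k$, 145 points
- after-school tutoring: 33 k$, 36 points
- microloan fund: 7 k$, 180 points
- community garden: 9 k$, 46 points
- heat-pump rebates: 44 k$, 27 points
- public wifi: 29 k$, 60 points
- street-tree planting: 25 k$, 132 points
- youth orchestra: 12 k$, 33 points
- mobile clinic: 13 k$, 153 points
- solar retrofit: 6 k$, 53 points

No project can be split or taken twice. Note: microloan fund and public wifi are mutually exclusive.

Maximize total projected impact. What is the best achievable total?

564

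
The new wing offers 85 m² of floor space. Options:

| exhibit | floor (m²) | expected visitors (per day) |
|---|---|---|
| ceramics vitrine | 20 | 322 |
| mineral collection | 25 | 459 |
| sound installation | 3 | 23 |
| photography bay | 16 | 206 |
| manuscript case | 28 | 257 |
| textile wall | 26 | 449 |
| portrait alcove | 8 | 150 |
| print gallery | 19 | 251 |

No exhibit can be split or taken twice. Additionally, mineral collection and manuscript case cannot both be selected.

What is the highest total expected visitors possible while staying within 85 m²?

1403

Best packing: ceramics vitrine + mineral collection + sound installation + textile wall + portrait alcove — 82 m², 1403 total.
The spare 3 m² is too small for any remaining exhibit, and no feasible exchange beats 1403.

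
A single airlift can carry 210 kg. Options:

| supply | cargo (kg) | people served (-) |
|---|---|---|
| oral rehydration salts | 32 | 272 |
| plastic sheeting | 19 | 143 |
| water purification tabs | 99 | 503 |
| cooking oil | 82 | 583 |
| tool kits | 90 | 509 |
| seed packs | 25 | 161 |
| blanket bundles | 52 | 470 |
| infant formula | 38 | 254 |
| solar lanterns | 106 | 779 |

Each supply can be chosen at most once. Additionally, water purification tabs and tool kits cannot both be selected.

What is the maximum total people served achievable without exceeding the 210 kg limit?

1664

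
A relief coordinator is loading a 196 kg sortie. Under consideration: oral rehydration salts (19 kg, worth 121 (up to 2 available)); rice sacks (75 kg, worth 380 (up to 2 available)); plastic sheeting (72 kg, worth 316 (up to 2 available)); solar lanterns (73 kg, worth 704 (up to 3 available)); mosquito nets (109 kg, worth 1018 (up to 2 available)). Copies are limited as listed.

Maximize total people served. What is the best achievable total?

1722

Ranking by ratio (people served/kg): solar lanterns 9.64, mosquito nets 9.34, oral rehydration salts 6.37, rice sacks 5.07.
The ratio heuristic lands on 2×oral rehydration salts + 2×solar lanterns (1650) but leaves 12 kg idle.
Replace 2×oral rehydration salts and solar lanterns with mosquito nets: the trade gains 72 net, giving 1722 at 182 kg.
No other feasible combination exceeds 1722.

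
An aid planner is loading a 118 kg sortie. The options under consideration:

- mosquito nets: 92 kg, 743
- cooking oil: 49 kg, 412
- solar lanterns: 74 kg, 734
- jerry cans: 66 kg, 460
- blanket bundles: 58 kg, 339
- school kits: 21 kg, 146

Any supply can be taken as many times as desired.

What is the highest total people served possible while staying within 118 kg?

1026

The ratio ordering already packs tightly: solar lanterns + 2×school kits, 116 kg, 1026.
That's the maximum — no swap from here does better than 1026.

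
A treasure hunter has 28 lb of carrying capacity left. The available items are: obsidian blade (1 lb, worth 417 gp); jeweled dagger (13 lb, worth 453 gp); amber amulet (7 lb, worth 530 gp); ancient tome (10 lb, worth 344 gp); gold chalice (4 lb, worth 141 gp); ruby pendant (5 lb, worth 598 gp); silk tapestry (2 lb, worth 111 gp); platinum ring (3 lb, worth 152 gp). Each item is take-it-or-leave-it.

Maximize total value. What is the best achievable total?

2152

Density check — obsidian blade 417.00, ruby pendant 119.60, amber amulet 75.71, silk tapestry 55.50 are the best per lb.
Greedy by ratio would take obsidian blade + amber amulet + gold chalice + ruby pendant + silk tapestry + platinum ring: 22 lb used, total 1949.
Dropping gold chalice frees 4 lb; slotting in ancient tome (10 lb) lifts the total to 2152 at 28 lb.
The closest alternative, obsidian blade + jeweled dagger + amber amulet + ruby pendant + silk tapestry, reaches only 2109.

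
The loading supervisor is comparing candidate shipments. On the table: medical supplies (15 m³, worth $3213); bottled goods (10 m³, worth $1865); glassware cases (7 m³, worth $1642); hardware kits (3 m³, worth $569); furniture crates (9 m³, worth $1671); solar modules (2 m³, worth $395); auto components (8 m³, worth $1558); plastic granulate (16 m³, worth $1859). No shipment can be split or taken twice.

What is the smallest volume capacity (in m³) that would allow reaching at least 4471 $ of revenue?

22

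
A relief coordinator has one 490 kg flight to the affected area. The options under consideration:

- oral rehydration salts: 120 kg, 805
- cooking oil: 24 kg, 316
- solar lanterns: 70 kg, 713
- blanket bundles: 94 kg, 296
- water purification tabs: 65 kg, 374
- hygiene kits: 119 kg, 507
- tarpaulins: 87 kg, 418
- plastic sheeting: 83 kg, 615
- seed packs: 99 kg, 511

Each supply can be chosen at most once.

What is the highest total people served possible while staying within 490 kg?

3378

A density-first pass picks oral rehydration salts + cooking oil + solar lanterns + water purification tabs + plastic sheeting + seed packs — 3334 at 461 kg.
Dropping water purification tabs frees 65 kg; slotting in tarpaulins (87 kg) lifts the total to 3378 at 483 kg.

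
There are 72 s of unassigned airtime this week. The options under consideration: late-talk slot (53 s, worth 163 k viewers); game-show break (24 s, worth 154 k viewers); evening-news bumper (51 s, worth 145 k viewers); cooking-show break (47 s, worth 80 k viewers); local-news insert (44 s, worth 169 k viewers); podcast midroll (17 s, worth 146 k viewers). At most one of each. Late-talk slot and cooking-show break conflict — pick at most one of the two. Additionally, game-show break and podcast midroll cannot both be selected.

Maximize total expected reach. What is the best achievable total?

323

Best packing: game-show break + local-news insert — 68 s, 323 total.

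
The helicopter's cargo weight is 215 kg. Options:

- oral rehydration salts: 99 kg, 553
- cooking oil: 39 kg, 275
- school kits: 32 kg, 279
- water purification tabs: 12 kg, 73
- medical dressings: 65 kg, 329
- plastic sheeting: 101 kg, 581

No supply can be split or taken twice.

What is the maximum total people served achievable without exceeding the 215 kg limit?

Ranking by ratio (people served/kg): school kits 8.72, cooking oil 7.05, water purification tabs 6.08, plastic sheeting 5.75.
The ratio heuristic lands on cooking oil + school kits + water purification tabs + plastic sheeting (1208) but leaves 31 kg idle.
The 39 kg tied up in cooking oil is better spent on medical dressings — total rises to 1262 (210 kg).

1262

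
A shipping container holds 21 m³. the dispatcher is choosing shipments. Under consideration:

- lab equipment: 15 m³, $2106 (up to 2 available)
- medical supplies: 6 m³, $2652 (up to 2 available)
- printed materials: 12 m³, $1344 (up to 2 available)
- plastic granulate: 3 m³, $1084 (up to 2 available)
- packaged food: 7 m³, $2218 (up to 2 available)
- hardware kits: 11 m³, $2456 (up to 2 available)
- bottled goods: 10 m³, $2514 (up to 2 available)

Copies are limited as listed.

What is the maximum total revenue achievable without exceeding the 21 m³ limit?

7522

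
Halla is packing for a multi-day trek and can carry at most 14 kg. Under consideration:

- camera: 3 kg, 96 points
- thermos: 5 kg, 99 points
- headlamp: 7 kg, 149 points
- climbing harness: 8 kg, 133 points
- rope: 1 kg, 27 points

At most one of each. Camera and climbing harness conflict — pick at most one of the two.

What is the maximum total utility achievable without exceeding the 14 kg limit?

A density-first pass picks camera + headlamp + rope — 272 at 11 kg.
Replace camera with thermos: the trade gains 3 net, giving 275 at 13 kg.
Every other selection either busts 14 kg or breaks a pairing rule or fails to beat 275.

275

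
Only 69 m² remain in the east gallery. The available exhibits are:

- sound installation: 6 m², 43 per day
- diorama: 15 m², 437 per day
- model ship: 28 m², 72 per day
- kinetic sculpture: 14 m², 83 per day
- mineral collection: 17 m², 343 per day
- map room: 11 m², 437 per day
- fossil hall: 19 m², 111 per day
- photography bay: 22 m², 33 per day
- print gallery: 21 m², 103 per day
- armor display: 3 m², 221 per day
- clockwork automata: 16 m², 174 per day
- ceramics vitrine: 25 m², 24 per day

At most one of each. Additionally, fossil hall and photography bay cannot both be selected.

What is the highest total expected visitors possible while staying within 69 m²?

Best packing: sound installation + diorama + mineral collection + map room + armor display + clockwork automata — 68 m², 1655 total.
Nothing else feasible within 69 m² beats 1655.

1655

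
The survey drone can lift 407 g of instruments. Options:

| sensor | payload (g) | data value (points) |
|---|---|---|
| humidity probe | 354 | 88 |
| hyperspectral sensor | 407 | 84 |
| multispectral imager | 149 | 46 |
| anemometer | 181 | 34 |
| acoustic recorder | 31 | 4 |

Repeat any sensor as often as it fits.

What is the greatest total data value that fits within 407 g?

By data value per g: multispectral imager 0.31, humidity probe 0.25, hyperspectral sensor 0.21 lead.
Taking 2×multispectral imager + 3×acoustic recorder: 391 g used, 104 in data value.
The spare 16 g is too small for any remaining sensor, and no exchange beats 104.

104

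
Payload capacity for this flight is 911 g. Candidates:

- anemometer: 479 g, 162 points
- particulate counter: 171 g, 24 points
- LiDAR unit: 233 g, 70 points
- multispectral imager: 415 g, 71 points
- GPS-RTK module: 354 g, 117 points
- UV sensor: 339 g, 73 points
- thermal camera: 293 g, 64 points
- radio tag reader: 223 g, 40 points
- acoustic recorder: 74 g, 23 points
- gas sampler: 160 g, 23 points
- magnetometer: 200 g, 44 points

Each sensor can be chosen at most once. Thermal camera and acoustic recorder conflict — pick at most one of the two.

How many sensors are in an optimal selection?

3

Optimal total is 302.
One optimal bundle: anemometer + GPS-RTK module + acoustic recorder (907 g).
All optima have 3 sensors.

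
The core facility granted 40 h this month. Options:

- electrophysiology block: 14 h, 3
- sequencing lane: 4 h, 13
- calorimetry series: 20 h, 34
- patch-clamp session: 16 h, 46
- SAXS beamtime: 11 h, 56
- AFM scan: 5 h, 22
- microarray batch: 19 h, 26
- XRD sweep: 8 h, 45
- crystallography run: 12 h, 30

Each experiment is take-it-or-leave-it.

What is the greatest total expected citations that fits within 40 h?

169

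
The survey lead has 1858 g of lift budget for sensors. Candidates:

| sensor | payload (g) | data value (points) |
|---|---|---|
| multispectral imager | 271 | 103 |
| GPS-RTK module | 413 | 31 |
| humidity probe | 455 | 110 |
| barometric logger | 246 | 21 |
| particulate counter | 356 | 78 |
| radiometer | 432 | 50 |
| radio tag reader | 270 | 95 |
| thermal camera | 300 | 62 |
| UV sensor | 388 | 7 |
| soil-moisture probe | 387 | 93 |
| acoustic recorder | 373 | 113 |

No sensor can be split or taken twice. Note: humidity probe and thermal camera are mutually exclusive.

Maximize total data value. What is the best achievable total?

By data value per g: multispectral imager 0.38, radio tag reader 0.35, acoustic recorder 0.30, humidity probe 0.24 lead.
The ratio ordering already packs tightly: multispectral imager + humidity probe + radio tag reader + soil-moisture probe + acoustic recorder, 1756 g, 514.
Runner-up multispectral imager + humidity probe + particulate counter + radio tag reader + acoustic recorder tops out at 499.

514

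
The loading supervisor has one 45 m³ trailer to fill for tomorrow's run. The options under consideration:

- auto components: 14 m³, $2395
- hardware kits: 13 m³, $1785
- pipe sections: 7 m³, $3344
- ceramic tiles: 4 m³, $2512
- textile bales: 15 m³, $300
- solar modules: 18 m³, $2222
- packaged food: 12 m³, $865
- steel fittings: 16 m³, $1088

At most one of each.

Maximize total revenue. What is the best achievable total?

By revenue per m³: ceramic tiles 628.00, pipe sections 477.71, auto components 171.07, hardware kits 137.31 lead.
Filling by ratio: auto components + hardware kits + pipe sections + ceramic tiles for 10036, with 7 m³ left unused.
Dropping hardware kits frees 13 m³; slotting in solar modules (18 m³) lifts the total to 10473 at 43 m³.
The spare 2 m³ is too small for any remaining shipment, and no exchange beats 10473.

10473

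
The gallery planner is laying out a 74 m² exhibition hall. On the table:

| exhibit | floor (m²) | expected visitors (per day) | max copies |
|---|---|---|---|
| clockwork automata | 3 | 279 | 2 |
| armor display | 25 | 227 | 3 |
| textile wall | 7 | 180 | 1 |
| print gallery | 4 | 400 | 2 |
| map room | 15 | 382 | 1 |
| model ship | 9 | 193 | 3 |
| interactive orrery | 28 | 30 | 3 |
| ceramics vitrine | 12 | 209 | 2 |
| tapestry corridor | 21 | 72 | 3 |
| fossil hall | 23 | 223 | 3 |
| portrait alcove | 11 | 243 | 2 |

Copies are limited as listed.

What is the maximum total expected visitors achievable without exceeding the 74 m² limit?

2742

Filling by ratio: 2×clockwork automata + textile wall + 2×print gallery + map room + model ship + 2×portrait alcove for 2599, with 7 m² left unused.
Replace portrait alcove with 2×model ship: the trade gains 143 net, giving 2742 at 74 m².
That's the maximum — no swap from here does better than 2742.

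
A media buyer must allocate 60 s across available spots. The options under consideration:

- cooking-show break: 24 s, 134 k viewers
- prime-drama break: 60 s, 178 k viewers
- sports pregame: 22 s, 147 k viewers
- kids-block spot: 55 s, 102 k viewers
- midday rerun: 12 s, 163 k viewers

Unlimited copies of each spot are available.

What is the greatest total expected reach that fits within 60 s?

815

Ranking by ratio (expected reach/s): midday rerun 13.58, sports pregame 6.68, cooking-show break 5.58.
Taking 5×midday rerun: 60 s used, 815 in expected reach.
No other feasible combination exceeds 815.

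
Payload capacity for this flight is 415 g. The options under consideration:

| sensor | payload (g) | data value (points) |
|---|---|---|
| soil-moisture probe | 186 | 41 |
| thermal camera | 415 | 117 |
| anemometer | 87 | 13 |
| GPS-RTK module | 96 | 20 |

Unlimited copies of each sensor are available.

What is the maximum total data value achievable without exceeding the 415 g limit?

Ranking by ratio (data value/g): thermal camera 0.28, soil-moisture probe 0.22, GPS-RTK module 0.21.
Best packing: thermal camera — 415 g, 117 total.
That's the maximum — no swap from here does better than 117.

117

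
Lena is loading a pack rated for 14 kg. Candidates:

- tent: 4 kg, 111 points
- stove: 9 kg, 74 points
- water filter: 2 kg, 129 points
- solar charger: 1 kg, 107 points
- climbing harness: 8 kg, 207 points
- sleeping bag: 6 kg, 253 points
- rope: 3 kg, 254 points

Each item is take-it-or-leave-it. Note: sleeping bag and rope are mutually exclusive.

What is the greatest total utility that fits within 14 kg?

697

Taking water filter + solar charger + climbing harness + rope: 14 kg used, 697 in utility.
Runner-up tent + water filter + solar charger + rope tops out at 601.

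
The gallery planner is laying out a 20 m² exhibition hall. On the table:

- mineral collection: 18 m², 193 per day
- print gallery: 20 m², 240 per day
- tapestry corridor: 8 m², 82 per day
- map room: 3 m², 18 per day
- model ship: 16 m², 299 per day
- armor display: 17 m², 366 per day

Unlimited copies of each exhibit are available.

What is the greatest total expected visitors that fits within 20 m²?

Ranking by ratio (expected visitors/m²): armor display 21.53, model ship 18.69, print gallery 12.00.
Map room + armor display uses 20 of the 20 m² and totals 384.

384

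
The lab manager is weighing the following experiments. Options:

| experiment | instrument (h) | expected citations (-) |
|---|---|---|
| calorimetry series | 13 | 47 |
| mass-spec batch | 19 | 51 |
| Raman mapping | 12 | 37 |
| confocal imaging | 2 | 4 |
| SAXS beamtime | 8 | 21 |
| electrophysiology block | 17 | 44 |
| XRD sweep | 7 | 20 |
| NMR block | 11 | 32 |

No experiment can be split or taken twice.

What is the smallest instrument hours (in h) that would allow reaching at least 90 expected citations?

Need the lightest bundle worth ≥ 90.
calorimetry series + electrophysiology block reaches 91 using 30 h.
Any bundle with less than 30 h falls short of 90.

30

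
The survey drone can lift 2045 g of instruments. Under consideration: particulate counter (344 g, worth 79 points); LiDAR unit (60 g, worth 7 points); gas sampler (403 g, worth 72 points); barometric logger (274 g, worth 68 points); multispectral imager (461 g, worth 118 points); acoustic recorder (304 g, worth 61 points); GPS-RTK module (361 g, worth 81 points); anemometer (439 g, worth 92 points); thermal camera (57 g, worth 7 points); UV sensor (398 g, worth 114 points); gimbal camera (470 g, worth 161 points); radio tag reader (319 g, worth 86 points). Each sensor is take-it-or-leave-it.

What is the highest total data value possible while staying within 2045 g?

Taking LiDAR unit + barometric logger + multispectral imager + thermal camera + UV sensor + gimbal camera + radio tag reader: 2039 g used, 561 in data value.
The spare 6 g is too small for any remaining sensor, and no exchange beats 561.

561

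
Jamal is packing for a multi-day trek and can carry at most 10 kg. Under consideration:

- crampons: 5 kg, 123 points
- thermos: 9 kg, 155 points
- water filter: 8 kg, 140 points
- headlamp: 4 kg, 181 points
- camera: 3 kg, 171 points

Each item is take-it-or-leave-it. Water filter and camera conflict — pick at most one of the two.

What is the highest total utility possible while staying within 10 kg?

352

Ranking by ratio (utility/kg): camera 57.00, headlamp 45.25, crampons 24.60, water filter 17.50.
Taking headlamp + camera: 7 kg used, 352 in utility.
An exhaustive check of the 32 subsets confirms 352.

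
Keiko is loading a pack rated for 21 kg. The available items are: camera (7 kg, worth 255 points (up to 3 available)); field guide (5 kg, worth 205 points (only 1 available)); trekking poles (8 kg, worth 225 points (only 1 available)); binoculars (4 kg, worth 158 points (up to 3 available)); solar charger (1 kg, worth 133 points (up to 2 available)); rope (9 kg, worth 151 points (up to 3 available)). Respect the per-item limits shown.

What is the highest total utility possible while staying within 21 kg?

A density-first pass picks field guide + 3×binoculars + 2×solar charger — 945 at 19 kg.
Dropping field guide frees 5 kg; slotting in camera (7 kg) lifts the total to 995 at 21 kg.
No other feasible combination exceeds 995.

995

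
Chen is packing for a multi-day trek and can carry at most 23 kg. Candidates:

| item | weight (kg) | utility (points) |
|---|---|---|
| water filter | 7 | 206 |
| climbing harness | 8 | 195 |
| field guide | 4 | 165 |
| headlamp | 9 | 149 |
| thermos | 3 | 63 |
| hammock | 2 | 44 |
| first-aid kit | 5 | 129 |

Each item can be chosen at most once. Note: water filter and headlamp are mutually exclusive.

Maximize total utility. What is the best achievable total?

The ratio heuristic lands on water filter + field guide + thermos + hammock + first-aid kit (607) but leaves 2 kg idle.
The 7 kg tied up in hammock and first-aid kit is better spent on climbing harness — total rises to 629 (22 kg).
That's the maximum — no feasible swap from here does better than 629.

629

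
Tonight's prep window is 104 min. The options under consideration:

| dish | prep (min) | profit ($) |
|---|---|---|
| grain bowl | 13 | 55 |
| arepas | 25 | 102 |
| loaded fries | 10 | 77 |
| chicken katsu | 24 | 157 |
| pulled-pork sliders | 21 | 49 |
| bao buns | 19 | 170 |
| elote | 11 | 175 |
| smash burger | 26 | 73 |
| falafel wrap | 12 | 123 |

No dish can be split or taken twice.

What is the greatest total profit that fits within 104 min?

By profit per min: elote 15.91, falafel wrap 10.25, bao buns 8.95 lead.
Greedy by ratio would take grain bowl + loaded fries + chicken katsu + bao buns + elote + falafel wrap: 89 min used, total 757.
The 13 min tied up in grain bowl is better spent on arepas — total rises to 804 (101 min).

804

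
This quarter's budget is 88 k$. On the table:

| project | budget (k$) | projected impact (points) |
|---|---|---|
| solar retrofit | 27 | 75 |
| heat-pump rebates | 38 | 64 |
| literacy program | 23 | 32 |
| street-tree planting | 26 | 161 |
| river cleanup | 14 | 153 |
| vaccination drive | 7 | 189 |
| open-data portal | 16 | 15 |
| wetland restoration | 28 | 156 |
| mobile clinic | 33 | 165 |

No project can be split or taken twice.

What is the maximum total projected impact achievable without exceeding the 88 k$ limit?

668

Density check — vaccination drive 27.00, river cleanup 10.93, street-tree planting 6.19 are the best per k$.
A density-first pass picks street-tree planting + river cleanup + vaccination drive + wetland restoration — 659 at 75 k$.
The 28 k$ tied up in wetland restoration is better spent on mobile clinic — total rises to 668 (80 k$).
Runner-up river cleanup + vaccination drive + wetland restoration + mobile clinic tops out at 663.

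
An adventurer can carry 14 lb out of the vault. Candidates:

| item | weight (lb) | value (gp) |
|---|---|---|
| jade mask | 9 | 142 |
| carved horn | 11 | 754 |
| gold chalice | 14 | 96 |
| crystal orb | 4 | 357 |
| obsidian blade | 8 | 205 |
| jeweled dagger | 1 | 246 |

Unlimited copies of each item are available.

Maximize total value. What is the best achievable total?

3444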